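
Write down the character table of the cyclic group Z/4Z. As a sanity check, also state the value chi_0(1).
Character table of Z/4Z (irreps indexed chi_0,...,chi_3 with chi_k(m) = zeta_4^(k*m), zeta_4 = exp(2*pi*i/4)):
  irrep \ class  {0} (size 1)  {1} (size 1)  {2} (size 1)  {3} (size 1)
  chi_0          1             1             1             1           
  chi_1          1             I             -1            -I          
  chi_2          1             -1            1             -1          
  chi_3          1             -I            -1            I           

Spot check: chi_0(1) = zeta_4^(0*1) = zeta_4^0 = 1.

Explanation: Z/4Z is abelian, so all 4 irreducible complex representations are 1-dimensional. They are given by chi_k(m) = zeta_4^(k*m) for k = 0,...,3. Row orthogonality: sum_m chi_k(m) conj(chi_l(m)) = 4 * [k = l].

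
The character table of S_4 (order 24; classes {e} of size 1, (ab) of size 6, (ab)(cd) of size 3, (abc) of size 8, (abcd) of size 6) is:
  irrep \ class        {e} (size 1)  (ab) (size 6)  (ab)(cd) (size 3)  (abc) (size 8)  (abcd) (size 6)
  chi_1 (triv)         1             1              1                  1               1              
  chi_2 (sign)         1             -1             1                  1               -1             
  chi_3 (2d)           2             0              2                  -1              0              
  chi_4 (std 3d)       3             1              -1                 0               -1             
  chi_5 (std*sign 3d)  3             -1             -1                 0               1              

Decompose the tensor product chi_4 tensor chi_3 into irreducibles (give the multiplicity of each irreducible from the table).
chi_4 tensor chi_3 = chi_4 + chi_5 (all other irreducibles have multiplicity 0).

Explanation: The character of a tensor product is the pointwise product (chi_4 * chi_3)(C) = chi_4(C) * chi_3(C):
  {e}: (3)*(2), (ab): (1)*(0), (ab)(cd): (-1)*(2), (abc): (0)*(-1), (abcd): (-1)*(0)
so (chi_4 * chi_3) takes values
  {e} -> 6, (ab) -> 0, (ab)(cd) -> -2, (abc) -> 0, (abcd) -> 0.
Now take the inner product of this character with each irreducible chi from the table, <chi_4*chi_3, chi> = (1/24) sum_C |C| (chi_4*chi_3)(C) conj(chi(C)):
  <chi_4*chi_3, chi_1> = (1/24)[1*(6)*conj(1) + 6*(0)*conj(1) + 3*(-2)*conj(1) + 8*(0)*conj(1) + 6*(0)*conj(1)]
      = (1/24)[(6) + (0) + (-6) + (0) + (0)] = 0/24 = 0
  <chi_4*chi_3, chi_2> = (1/24)[1*(6)*conj(1) + 6*(0)*conj(-1) + 3*(-2)*conj(1) + 8*(0)*conj(1) + 6*(0)*conj(-1)]
      = (1/24)[(6) + (0) + (-6) + (0) + (0)] = 0/24 = 0
  <chi_4*chi_3, chi_3> = (1/24)[1*(6)*conj(2) + 6*(0)*conj(0) + 3*(-2)*conj(2) + 8*(0)*conj(-1) + 6*(0)*conj(0)]
      = (1/24)[(12) + (0) + (-12) + (0) + (0)] = 0/24 = 0
  <chi_4*chi_3, chi_4> = (1/24)[1*(6)*conj(3) + 6*(0)*conj(1) + 3*(-2)*conj(-1) + 8*(0)*conj(0) + 6*(0)*conj(-1)]
      = (1/24)[(18) + (0) + (6) + (0) + (0)] = 24/24 = 1
  <chi_4*chi_3, chi_5> = (1/24)[1*(6)*conj(3) + 6*(0)*conj(-1) + 3*(-2)*conj(-1) + 8*(0)*conj(0) + 6*(0)*conj(1)]
      = (1/24)[(18) + (0) + (6) + (0) + (0)] = 24/24 = 1
Hence the multiplicities are chi_4: 1, chi_5: 1. Dimension check: dim(chi_4)*dim(chi_3) = 3*2 = 6 and sum (mult * dim) = 1*3 + 1*3 = 6.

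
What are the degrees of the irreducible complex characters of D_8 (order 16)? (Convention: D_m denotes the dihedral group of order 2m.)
Dimensions: 1, 1, 1, 1, 2, 2, 2

Working: There are 7 irreducibles (= number of conjugacy classes). Their dimensions d_i satisfy sum d_i^2 = |G| = 16: 1 + 1 + 1 + 1 + 4 + 4 + 4 = 16.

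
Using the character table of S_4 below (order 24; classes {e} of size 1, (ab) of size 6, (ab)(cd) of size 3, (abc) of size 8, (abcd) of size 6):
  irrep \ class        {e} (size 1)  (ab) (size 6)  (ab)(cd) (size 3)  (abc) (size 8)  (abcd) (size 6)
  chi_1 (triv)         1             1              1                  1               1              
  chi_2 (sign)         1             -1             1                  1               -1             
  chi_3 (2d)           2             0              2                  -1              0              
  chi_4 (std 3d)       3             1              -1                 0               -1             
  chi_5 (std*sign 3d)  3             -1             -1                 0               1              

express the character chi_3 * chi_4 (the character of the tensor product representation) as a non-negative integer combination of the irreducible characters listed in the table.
chi_3 tensor chi_4 = chi_4 + chi_5 (all other irreducibles have multiplicity 0).

Justification: The character of a tensor product is the pointwise product (chi_3 * chi_4)(C) = chi_3(C) * chi_4(C):
  {e}: (2)*(3), (ab): (0)*(1), (ab)(cd): (2)*(-1), (abc): (-1)*(0), (abcd): (0)*(-1)
so (chi_3 * chi_4) takes values
  {e} -> 6, (ab) -> 0, (ab)(cd) -> -2, (abc) -> 0, (abcd) -> 0.
Now take the inner product of this character with each irreducible chi from the table, <chi_3*chi_4, chi> = (1/24) sum_C |C| (chi_3*chi_4)(C) conj(chi(C)):
  <chi_3*chi_4, chi_1> = (1/24)[1*(6)*conj(1) + 6*(0)*conj(1) + 3*(-2)*conj(1) + 8*(0)*conj(1) + 6*(0)*conj(1)]
      = (1/24)[(6) + (0) + (-6) + (0) + (0)] = 0/24 = 0
  <chi_3*chi_4, chi_2> = (1/24)[1*(6)*conj(1) + 6*(0)*conj(-1) + 3*(-2)*conj(1) + 8*(0)*conj(1) + 6*(0)*conj(-1)]
      = (1/24)[(6) + (0) + (-6) + (0) + (0)] = 0/24 = 0
  <chi_3*chi_4, chi_3> = (1/24)[1*(6)*conj(2) + 6*(0)*conj(0) + 3*(-2)*conj(2) + 8*(0)*conj(-1) + 6*(0)*conj(0)]
      = (1/24)[(12) + (0) + (-12) + (0) + (0)] = 0/24 = 0
  <chi_3*chi_4, chi_4> = (1/24)[1*(6)*conj(3) + 6*(0)*conj(1) + 3*(-2)*conj(-1) + 8*(0)*conj(0) + 6*(0)*conj(-1)]
      = (1/24)[(18) + (0) + (6) + (0) + (0)] = 24/24 = 1
  <chi_3*chi_4, chi_5> = (1/24)[1*(6)*conj(3) + 6*(0)*conj(-1) + 3*(-2)*conj(-1) + 8*(0)*conj(0) + 6*(0)*conj(1)]
      = (1/24)[(18) + (0) + (6) + (0) + (0)] = 24/24 = 1
Hence the multiplicities are chi_4: 1, chi_5: 1. Dimension check: dim(chi_3)*dim(chi_4) = 2*3 = 6 and sum (mult * dim) = 1*3 + 1*3 = 6.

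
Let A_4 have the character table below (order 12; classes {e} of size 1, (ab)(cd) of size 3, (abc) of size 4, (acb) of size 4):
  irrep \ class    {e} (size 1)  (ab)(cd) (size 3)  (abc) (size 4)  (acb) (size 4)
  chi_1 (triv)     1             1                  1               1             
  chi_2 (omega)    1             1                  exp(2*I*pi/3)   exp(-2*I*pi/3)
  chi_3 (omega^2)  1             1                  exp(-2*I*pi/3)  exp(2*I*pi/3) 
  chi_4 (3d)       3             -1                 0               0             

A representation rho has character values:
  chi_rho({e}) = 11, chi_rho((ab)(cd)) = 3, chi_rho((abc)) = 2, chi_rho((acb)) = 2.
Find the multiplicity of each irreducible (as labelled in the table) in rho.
Multiplicities: chi_1: 3, chi_2: 1, chi_3: 1, chi_4: 2.

Why: Use <chi_rho, chi> = (1/|G|) sum_C |C| * chi_rho(C) * conj(chi(C)) with |G| = 12 for each irreducible chi in the table:
  <chi_rho, chi_1> = (1/12)[1*(11)*conj(1) + 3*(3)*conj(1) + 4*(2)*conj(1) + 4*(2)*conj(1)]
      = (1/12)[(11) + (9) + (8) + (8)] = 36/12 = 3
  <chi_rho, chi_2> = (1/12)[1*(11)*conj(1) + 3*(3)*conj(1) + 4*(2)*conj(exp(2*I*pi/3)) + 4*(2)*conj(exp(-2*I*pi/3))]
      = (1/12)[(11) + (9) + (4 + 12*exp(-2*I*pi/3) + 4*exp(2*I*pi/3)) + (4 + 4*exp(-2*I*pi/3) + 12*exp(2*I*pi/3))] = 12/12 = 1
  <chi_rho, chi_3> = (1/12)[1*(11)*conj(1) + 3*(3)*conj(1) + 4*(2)*conj(exp(-2*I*pi/3)) + 4*(2)*conj(exp(2*I*pi/3))]
      = (1/12)[(11) + (9) + (4 + 4*exp(-2*I*pi/3) + 12*exp(2*I*pi/3)) + (4 + 12*exp(-2*I*pi/3) + 4*exp(2*I*pi/3))] = 12/12 = 1
  <chi_rho, chi_4> = (1/12)[1*(11)*conj(3) + 3*(3)*conj(-1) + 4*(2)*conj(0) + 4*(2)*conj(0)]
      = (1/12)[(33) + (-9) + (0) + (0)] = 24/12 = 2
(Exp terms are combined using exp(i*s)*conj(exp(i*t)) = exp(i*(s-t)), and sums of them are collapsed using the identity that for every m > 1 the m distinct m-th roots of unity sum to 0, e.g. 1 + exp(2*I*pi/3) + exp(-2*I*pi/3) = 0.)
Dimension check: dim(rho) = sum (mult * dim) = 3*1 + 1*1 + 1*1 + 2*3 = 11 = chi_rho(e) = 11.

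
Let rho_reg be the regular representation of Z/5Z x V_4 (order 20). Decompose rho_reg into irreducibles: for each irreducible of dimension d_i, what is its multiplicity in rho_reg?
Each irreducible V_i of dimension d_i appears with multiplicity d_i, i.e. rho_reg = (direct sum over all irreducibles V_i) d_i V_i. The irreducible dimensions for Z/5Z x V_4 are 1, 1, 1, 1, 1, 1, 1, 1, 1, 1, 1, 1, 1, 1, 1, 1, 1, 1, 1, 1: 20 irreducibles of dimension 1, each with multiplicity 1. Total dimension 20*1*1 = 20 = |G|.

Details: General theorem: in the regular representation of a finite group G, each irreducible appears with multiplicity equal to its dimension. Check: dim(rho_reg) = sum d_i^2 = 1 + 1 + 1 + 1 + 1 + 1 + 1 + 1 + 1 + 1 + 1 + 1 + 1 + 1 + 1 + 1 + 1 + 1 + 1 + 1 = 20 = |G|.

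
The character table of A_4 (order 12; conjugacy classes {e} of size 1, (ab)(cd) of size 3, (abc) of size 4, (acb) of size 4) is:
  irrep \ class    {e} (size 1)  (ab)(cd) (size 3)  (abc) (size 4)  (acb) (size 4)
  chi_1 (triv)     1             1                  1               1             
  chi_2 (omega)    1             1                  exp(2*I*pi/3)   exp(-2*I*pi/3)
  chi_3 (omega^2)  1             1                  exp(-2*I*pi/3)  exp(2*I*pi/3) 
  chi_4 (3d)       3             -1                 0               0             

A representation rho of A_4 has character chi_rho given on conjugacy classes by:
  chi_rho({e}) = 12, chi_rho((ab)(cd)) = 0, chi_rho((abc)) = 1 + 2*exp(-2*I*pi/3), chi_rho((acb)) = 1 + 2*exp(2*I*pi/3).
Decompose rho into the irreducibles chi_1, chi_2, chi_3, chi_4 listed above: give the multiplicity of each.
Multiplicities: chi_1: 1, chi_2: 0, chi_3: 2, chi_4: 3.

Details: Use <chi_rho, chi> = (1/|G|) sum_C |C| * chi_rho(C) * conj(chi(C)) with |G| = 12 for each irreducible chi in the table:
  <chi_rho, chi_1> = (1/12)[1*(12)*conj(1) + 3*(0)*conj(1) + 4*(1 + 2*exp(-2*I*pi/3))*conj(1) + 4*(1 + 2*exp(2*I*pi/3))*conj(1)]
      = (1/12)[(12) + (0) + (4 + 8*exp(-2*I*pi/3)) + (4 + 8*exp(2*I*pi/3))] = 12/12 = 1
  <chi_rho, chi_2> = (1/12)[1*(12)*conj(1) + 3*(0)*conj(1) + 4*(1 + 2*exp(-2*I*pi/3))*conj(exp(2*I*pi/3)) + 4*(1 + 2*exp(2*I*pi/3))*conj(exp(-2*I*pi/3))]
      = (1/12)[(12) + (0) + (4*exp(-2*I*pi/3) + 8*exp(2*I*pi/3)) + (8*exp(-2*I*pi/3) + 4*exp(2*I*pi/3))] = 0/12 = 0
  <chi_rho, chi_3> = (1/12)[1*(12)*conj(1) + 3*(0)*conj(1) + 4*(1 + 2*exp(-2*I*pi/3))*conj(exp(-2*I*pi/3)) + 4*(1 + 2*exp(2*I*pi/3))*conj(exp(2*I*pi/3))]
      = (1/12)[(12) + (0) + (8 + 4*exp(2*I*pi/3)) + (8 + 4*exp(-2*I*pi/3))] = 24/12 = 2
  <chi_rho, chi_4> = (1/12)[1*(12)*conj(3) + 3*(0)*conj(-1) + 4*(1 + 2*exp(-2*I*pi/3))*conj(0) + 4*(1 + 2*exp(2*I*pi/3))*conj(0)]
      = (1/12)[(36) + (0) + (0) + (0)] = 36/12 = 3
(Exp terms are combined using exp(i*s)*conj(exp(i*t)) = exp(i*(s-t)), and sums of them are collapsed using the identity that for every m > 1 the m distinct m-th roots of unity sum to 0, e.g. 1 + exp(2*I*pi/3) + exp(-2*I*pi/3) = 0.)
Dimension check: dim(rho) = sum (mult * dim) = 1*1 + 0*1 + 2*1 + 3*3 = 12 = chi_rho(e) = 12.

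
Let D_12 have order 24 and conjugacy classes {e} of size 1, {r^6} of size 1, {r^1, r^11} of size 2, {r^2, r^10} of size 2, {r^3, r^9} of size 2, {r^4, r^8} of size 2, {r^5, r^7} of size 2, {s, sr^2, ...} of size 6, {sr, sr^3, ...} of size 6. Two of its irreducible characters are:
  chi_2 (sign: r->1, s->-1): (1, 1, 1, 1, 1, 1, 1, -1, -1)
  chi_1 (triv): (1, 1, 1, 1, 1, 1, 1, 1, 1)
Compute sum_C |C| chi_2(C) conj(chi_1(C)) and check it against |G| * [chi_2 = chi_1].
Sum = 0; so <chi_2, chi_1> = 0 (distinct irreducibles are orthogonal).

Reasoning: Compute term by term over conjugacy classes (|C| * chi_2(C) * conj(chi_1(C))):
  1*(1)*conj(1) + 1*(1)*conj(1) + 2*(1)*conj(1) + 2*(1)*conj(1) + 2*(1)*conj(1) + 2*(1)*conj(1) + 2*(1)*conj(1) + 6*(-1)*conj(1) + 6*(-1)*conj(1)
  = (1) + (1) + (2) + (2) + (2) + (2) + (2) + (-6) + (-6)
  = 0.
Dividing by |G| = 24 gives 0/24 = 0, matching the row-orthogonality relation <chi_2, chi_1> = [chi_2 = chi_1].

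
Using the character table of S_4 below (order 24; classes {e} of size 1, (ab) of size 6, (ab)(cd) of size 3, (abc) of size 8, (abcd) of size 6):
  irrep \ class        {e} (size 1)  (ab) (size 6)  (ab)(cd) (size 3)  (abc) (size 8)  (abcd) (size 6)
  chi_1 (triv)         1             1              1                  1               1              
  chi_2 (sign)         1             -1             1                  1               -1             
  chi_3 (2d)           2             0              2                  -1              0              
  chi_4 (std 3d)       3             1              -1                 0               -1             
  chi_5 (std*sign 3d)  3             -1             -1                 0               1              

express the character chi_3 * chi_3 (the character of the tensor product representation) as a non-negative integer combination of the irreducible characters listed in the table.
chi_3 tensor chi_3 = chi_1 + chi_2 + chi_3 (all other irreducibles have multiplicity 0).

Explanation: The character of a tensor product is the pointwise product (chi_3 * chi_3)(C) = chi_3(C) * chi_3(C):
  {e}: (2)*(2), (ab): (0)*(0), (ab)(cd): (2)*(2), (abc): (-1)*(-1), (abcd): (0)*(0)
so (chi_3 * chi_3) takes values
  {e} -> 4, (ab) -> 0, (ab)(cd) -> 4, (abc) -> 1, (abcd) -> 0.
Now take the inner product of this character with each irreducible chi from the table, <chi_3*chi_3, chi> = (1/24) sum_C |C| (chi_3*chi_3)(C) conj(chi(C)):
  <chi_3*chi_3, chi_1> = (1/24)[1*(4)*conj(1) + 6*(0)*conj(1) + 3*(4)*conj(1) + 8*(1)*conj(1) + 6*(0)*conj(1)]
      = (1/24)[(4) + (0) + (12) + (8) + (0)] = 24/24 = 1
  <chi_3*chi_3, chi_2> = (1/24)[1*(4)*conj(1) + 6*(0)*conj(-1) + 3*(4)*conj(1) + 8*(1)*conj(1) + 6*(0)*conj(-1)]
      = (1/24)[(4) + (0) + (12) + (8) + (0)] = 24/24 = 1
  <chi_3*chi_3, chi_3> = (1/24)[1*(4)*conj(2) + 6*(0)*conj(0) + 3*(4)*conj(2) + 8*(1)*conj(-1) + 6*(0)*conj(0)]
      = (1/24)[(8) + (0) + (24) + (-8) + (0)] = 24/24 = 1
  <chi_3*chi_3, chi_4> = (1/24)[1*(4)*conj(3) + 6*(0)*conj(1) + 3*(4)*conj(-1) + 8*(1)*conj(0) + 6*(0)*conj(-1)]
      = (1/24)[(12) + (0) + (-12) + (0) + (0)] = 0/24 = 0
  <chi_3*chi_3, chi_5> = (1/24)[1*(4)*conj(3) + 6*(0)*conj(-1) + 3*(4)*conj(-1) + 8*(1)*conj(0) + 6*(0)*conj(1)]
      = (1/24)[(12) + (0) + (-12) + (0) + (0)] = 0/24 = 0
Hence the multiplicities are chi_1: 1, chi_2: 1, chi_3: 1. Dimension check: dim(chi_3)*dim(chi_3) = 2*2 = 4 and sum (mult * dim) = 1*1 + 1*1 + 1*2 = 4.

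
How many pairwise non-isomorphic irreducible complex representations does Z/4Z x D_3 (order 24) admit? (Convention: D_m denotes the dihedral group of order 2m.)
12

Justification: The number of irreducible complex representations of a finite group equals its number of conjugacy classes. For a direct product, #classes(G x H) = #classes(G) * #classes(H). Z/4Z has 4 classes (abelian), D_3 has 3 classes, so 4 * 3 = 12, so Z/4Z x D_3 (order 24) has exactly 12 irreducible complex representations.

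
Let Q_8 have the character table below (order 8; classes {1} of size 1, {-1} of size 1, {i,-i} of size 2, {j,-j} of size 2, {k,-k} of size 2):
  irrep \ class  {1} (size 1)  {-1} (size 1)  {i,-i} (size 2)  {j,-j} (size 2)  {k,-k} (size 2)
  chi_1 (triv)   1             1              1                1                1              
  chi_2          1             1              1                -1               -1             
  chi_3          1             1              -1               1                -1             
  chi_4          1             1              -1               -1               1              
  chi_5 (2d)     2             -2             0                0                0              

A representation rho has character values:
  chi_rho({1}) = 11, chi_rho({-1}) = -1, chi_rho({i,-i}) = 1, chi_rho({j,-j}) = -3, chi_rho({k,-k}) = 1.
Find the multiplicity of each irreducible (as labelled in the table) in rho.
Multiplicities: chi_1: 1, chi_2: 2, chi_3: 0, chi_4: 2, chi_5: 3.

Derivation: Use <chi_rho, chi> = (1/|G|) sum_C |C| * chi_rho(C) * conj(chi(C)) with |G| = 8 for each irreducible chi in the table:
  <chi_rho, chi_1> = (1/8)[1*(11)*conj(1) + 1*(-1)*conj(1) + 2*(1)*conj(1) + 2*(-3)*conj(1) + 2*(1)*conj(1)]
      = (1/8)[(11) + (-1) + (2) + (-6) + (2)] = 8/8 = 1
  <chi_rho, chi_2> = (1/8)[1*(11)*conj(1) + 1*(-1)*conj(1) + 2*(1)*conj(1) + 2*(-3)*conj(-1) + 2*(1)*conj(-1)]
      = (1/8)[(11) + (-1) + (2) + (6) + (-2)] = 16/8 = 2
  <chi_rho, chi_3> = (1/8)[1*(11)*conj(1) + 1*(-1)*conj(1) + 2*(1)*conj(-1) + 2*(-3)*conj(1) + 2*(1)*conj(-1)]
      = (1/8)[(11) + (-1) + (-2) + (-6) + (-2)] = 0/8 = 0
  <chi_rho, chi_4> = (1/8)[1*(11)*conj(1) + 1*(-1)*conj(1) + 2*(1)*conj(-1) + 2*(-3)*conj(-1) + 2*(1)*conj(1)]
      = (1/8)[(11) + (-1) + (-2) + (6) + (2)] = 16/8 = 2
  <chi_rho, chi_5> = (1/8)[1*(11)*conj(2) + 1*(-1)*conj(-2) + 2*(1)*conj(0) + 2*(-3)*conj(0) + 2*(1)*conj(0)]
      = (1/8)[(22) + (2) + (0) + (0) + (0)] = 24/8 = 3
Dimension check: dim(rho) = sum (mult * dim) = 1*1 + 2*1 + 0*1 + 2*1 + 3*2 = 11 = chi_rho(e) = 11.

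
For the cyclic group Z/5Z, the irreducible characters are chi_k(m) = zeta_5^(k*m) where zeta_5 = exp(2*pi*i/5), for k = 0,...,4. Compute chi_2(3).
chi_2(3) = zeta_5^6 = exp(2*I*pi/5)

Argument: chi_2(3) = zeta_5^(2*3) = zeta_5^6. Since zeta_5^5 = 1, this equals zeta_5^1 = exp(2*pi*i*1/5) = exp(2*I*pi/5).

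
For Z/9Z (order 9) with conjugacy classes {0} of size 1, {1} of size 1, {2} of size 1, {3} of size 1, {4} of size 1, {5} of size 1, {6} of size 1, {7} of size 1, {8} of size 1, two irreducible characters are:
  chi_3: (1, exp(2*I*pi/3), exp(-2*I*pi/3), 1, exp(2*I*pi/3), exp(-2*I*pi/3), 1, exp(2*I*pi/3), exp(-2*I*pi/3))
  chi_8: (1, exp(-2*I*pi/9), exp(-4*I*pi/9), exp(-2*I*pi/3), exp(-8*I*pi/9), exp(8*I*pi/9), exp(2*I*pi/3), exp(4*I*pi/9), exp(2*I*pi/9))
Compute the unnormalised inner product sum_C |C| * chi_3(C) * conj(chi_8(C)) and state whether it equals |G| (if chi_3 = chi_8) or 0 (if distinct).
Sum = 0; so <chi_3, chi_8> = 0 (distinct irreducibles are orthogonal).

Explanation: Compute term by term over conjugacy classes (|C| * chi_3(C) * conj(chi_8(C))):
  1*(1)*conj(1) + 1*(exp(2*I*pi/3))*conj(exp(-2*I*pi/9)) + 1*(exp(-2*I*pi/3))*conj(exp(-4*I*pi/9)) + 1*(1)*conj(exp(-2*I*pi/3)) + 1*(exp(2*I*pi/3))*conj(exp(-8*I*pi/9)) + 1*(exp(-2*I*pi/3))*conj(exp(8*I*pi/9)) + 1*(1)*conj(exp(2*I*pi/3)) + 1*(exp(2*I*pi/3))*conj(exp(4*I*pi/9)) + 1*(exp(-2*I*pi/3))*conj(exp(2*I*pi/9))
  = (1) + (exp(8*I*pi/9)) + (exp(-2*I*pi/9)) + (exp(2*I*pi/3)) + (exp(-4*I*pi/9)) + (exp(4*I*pi/9)) + (exp(-2*I*pi/3)) + (exp(2*I*pi/9)) + (exp(-8*I*pi/9))
  = 0.
(Exp terms are combined using exp(i*s)*conj(exp(i*t)) = exp(i*(s-t)), and sums of them are collapsed using the identity that for every m > 1 the m distinct m-th roots of unity sum to 0, e.g. 1 + exp(2*I*pi/3) + exp(-2*I*pi/3) = 0.)
Dividing by |G| = 9 gives 0/9 = 0, matching the row-orthogonality relation <chi_3, chi_8> = [chi_3 = chi_8].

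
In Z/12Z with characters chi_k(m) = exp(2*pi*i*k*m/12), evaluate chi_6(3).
chi_6(3) = zeta_12^18 = -1

Derivation: chi_6(3) = zeta_12^(6*3) = zeta_12^18. Since zeta_12^12 = 1, this equals zeta_12^6 = exp(2*pi*i*6/12) = -1.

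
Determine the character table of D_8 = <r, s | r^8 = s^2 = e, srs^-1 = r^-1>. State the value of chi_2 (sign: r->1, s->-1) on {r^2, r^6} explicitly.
Conjugacy classes: {e} of size 1, {r^4} of size 1, {r^1, r^7} of size 2, {r^2, r^6} of size 2, {r^3, r^5} of size 2, {s, sr^2, ...} of size 4, {sr, sr^3, ...} of size 4.
Character table:
  irrep \ class              {e} (size 1)  {r^4} (size 1)  {r^1, r^7} (size 2)  {r^2, r^6} (size 2)  {r^3, r^5} (size 2)  {s, sr^2, ...} (size 4)  {sr, sr^3, ...} (size 4)
  chi_1 (triv)               1             1               1                    1                    1                    1                        1                       
  chi_2 (sign: r->1, s->-1)  1             1               1                    1                    1                    -1                       -1                      
  chi_3 (r->-1, s->1)        1             1               -1                   1                    -1                   1                        -1                      
  chi_4 (r->-1, s->-1)       1             1               -1                   1                    -1                   -1                       1                       
  chi_5 (2d, j=1)            2             -2              sqrt(2)              0                    -sqrt(2)             0                        0                       
  chi_6 (2d, j=2)            2             2               0                    -2                   0                    0                        0                       
  chi_7 (2d, j=3)            2             -2              -sqrt(2)             0                    sqrt(2)              0                        0                       

Spot check: chi_2 (sign: r->1, s->-1) on {r^2, r^6} = 1.

Derivation: D_8 has order 2*8 = 16 with 7 conjugacy classes, hence 7 irreducibles. Sum of squared dims 1 + 1 + 1 + 1 + 4 + 4 + 4 = 16 = |G|. Linear characters come from the abelianisation; the 2-dimensional irreps have character r^k -> 2*cos(2*pi*j*k/8), reflections -> 0.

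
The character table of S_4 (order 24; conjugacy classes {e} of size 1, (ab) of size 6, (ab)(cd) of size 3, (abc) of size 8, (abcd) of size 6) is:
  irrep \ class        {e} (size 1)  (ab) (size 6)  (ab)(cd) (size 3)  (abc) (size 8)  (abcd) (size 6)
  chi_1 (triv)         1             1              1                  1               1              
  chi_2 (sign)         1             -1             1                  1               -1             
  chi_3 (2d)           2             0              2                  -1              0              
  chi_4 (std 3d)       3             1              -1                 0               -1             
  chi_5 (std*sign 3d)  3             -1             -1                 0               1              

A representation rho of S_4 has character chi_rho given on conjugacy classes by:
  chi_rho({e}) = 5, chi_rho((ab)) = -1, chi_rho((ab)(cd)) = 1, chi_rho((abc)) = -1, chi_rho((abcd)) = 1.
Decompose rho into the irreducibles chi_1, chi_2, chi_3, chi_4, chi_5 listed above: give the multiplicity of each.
Multiplicities: chi_1: 0, chi_2: 0, chi_3: 1, chi_4: 0, chi_5: 1.

Reasoning: Use <chi_rho, chi> = (1/|G|) sum_C |C| * chi_rho(C) * conj(chi(C)) with |G| = 24 for each irreducible chi in the table:
  <chi_rho, chi_1> = (1/24)[1*(5)*conj(1) + 6*(-1)*conj(1) + 3*(1)*conj(1) + 8*(-1)*conj(1) + 6*(1)*conj(1)]
      = (1/24)[(5) + (-6) + (3) + (-8) + (6)] = 0/24 = 0
  <chi_rho, chi_2> = (1/24)[1*(5)*conj(1) + 6*(-1)*conj(-1) + 3*(1)*conj(1) + 8*(-1)*conj(1) + 6*(1)*conj(-1)]
      = (1/24)[(5) + (6) + (3) + (-8) + (-6)] = 0/24 = 0
  <chi_rho, chi_3> = (1/24)[1*(5)*conj(2) + 6*(-1)*conj(0) + 3*(1)*conj(2) + 8*(-1)*conj(-1) + 6*(1)*conj(0)]
      = (1/24)[(10) + (0) + (6) + (8) + (0)] = 24/24 = 1
  <chi_rho, chi_4> = (1/24)[1*(5)*conj(3) + 6*(-1)*conj(1) + 3*(1)*conj(-1) + 8*(-1)*conj(0) + 6*(1)*conj(-1)]
      = (1/24)[(15) + (-6) + (-3) + (0) + (-6)] = 0/24 = 0
  <chi_rho, chi_5> = (1/24)[1*(5)*conj(3) + 6*(-1)*conj(-1) + 3*(1)*conj(-1) + 8*(-1)*conj(0) + 6*(1)*conj(1)]
      = (1/24)[(15) + (6) + (-3) + (0) + (6)] = 24/24 = 1
Dimension check: dim(rho) = sum (mult * dim) = 0*1 + 0*1 + 1*2 + 0*3 + 1*3 = 5 = chi_rho(e) = 5.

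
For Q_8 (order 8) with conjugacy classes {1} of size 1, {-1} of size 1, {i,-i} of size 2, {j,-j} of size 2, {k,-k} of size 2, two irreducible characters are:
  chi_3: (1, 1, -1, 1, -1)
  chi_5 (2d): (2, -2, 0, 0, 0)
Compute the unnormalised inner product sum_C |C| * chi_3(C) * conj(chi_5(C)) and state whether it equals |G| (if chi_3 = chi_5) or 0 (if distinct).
Sum = 0; so <chi_3, chi_5> = 0 (distinct irreducibles are orthogonal).

Proof sketch: Compute term by term over conjugacy classes (|C| * chi_3(C) * conj(chi_5(C))):
  1*(1)*conj(2) + 1*(1)*conj(-2) + 2*(-1)*conj(0) + 2*(1)*conj(0) + 2*(-1)*conj(0)
  = (2) + (-2) + (0) + (0) + (0)
  = 0.
Dividing by |G| = 8 gives 0/8 = 0, matching the row-orthogonality relation <chi_3, chi_5> = [chi_3 = chi_5].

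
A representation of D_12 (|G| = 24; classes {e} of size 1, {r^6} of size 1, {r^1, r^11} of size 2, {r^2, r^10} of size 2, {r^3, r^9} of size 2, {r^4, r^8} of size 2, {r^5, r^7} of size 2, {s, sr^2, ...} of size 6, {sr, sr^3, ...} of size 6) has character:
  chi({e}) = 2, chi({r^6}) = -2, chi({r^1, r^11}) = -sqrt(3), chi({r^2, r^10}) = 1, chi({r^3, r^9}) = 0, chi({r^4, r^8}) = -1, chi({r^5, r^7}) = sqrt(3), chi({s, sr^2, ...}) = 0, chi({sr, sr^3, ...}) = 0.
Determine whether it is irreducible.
Irreducible: <chi, chi> = 1.

Explanation: <chi, chi> = (1/|G|) sum_C |C| * |chi(C)|^2 = (1/24)[1*|2|^2 + 1*|-2|^2 + 2*|-sqrt(3)|^2 + 2*|1|^2 + 2*|0|^2 + 2*|-1|^2 + 2*|sqrt(3)|^2 + 6*|0|^2 + 6*|0|^2]
  = (1/24)[(4) + (4) + (6) + (2) + (0) + (2) + (6) + (0) + (0)] = 24/24 = 1.
A character is irreducible iff <chi, chi> = 1, so this representation is irreducible.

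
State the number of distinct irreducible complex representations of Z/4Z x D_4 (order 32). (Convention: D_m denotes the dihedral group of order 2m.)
20

Why: The number of irreducible complex representations of a finite group equals its number of conjugacy classes. For a direct product, #classes(G x H) = #classes(G) * #classes(H). Z/4Z has 4 classes (abelian), D_4 has 5 classes, so 4 * 5 = 20, so Z/4Z x D_4 (order 32) has exactly 20 irreducible complex representations.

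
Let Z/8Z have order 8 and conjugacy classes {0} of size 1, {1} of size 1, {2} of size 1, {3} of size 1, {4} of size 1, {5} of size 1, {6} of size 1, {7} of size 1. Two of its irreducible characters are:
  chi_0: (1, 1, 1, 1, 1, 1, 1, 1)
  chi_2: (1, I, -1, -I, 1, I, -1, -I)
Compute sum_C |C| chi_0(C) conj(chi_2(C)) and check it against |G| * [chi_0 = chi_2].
Sum = 0; so <chi_0, chi_2> = 0 (distinct irreducibles are orthogonal).

Details: Compute term by term over conjugacy classes (|C| * chi_0(C) * conj(chi_2(C))):
  1*(1)*conj(1) + 1*(1)*conj(I) + 1*(1)*conj(-1) + 1*(1)*conj(-I) + 1*(1)*conj(1) + 1*(1)*conj(I) + 1*(1)*conj(-1) + 1*(1)*conj(-I)
  = (1) + (-I) + (-1) + (I) + (1) + (-I) + (-1) + (I)
  = 0.
(Exp terms are combined using exp(i*s)*conj(exp(i*t)) = exp(i*(s-t)), and sums of them are collapsed using the identity that for every m > 1 the m distinct m-th roots of unity sum to 0, e.g. 1 + exp(2*I*pi/3) + exp(-2*I*pi/3) = 0.)
Dividing by |G| = 8 gives 0/8 = 0, matching the row-orthogonality relation <chi_0, chi_2> = [chi_0 = chi_2].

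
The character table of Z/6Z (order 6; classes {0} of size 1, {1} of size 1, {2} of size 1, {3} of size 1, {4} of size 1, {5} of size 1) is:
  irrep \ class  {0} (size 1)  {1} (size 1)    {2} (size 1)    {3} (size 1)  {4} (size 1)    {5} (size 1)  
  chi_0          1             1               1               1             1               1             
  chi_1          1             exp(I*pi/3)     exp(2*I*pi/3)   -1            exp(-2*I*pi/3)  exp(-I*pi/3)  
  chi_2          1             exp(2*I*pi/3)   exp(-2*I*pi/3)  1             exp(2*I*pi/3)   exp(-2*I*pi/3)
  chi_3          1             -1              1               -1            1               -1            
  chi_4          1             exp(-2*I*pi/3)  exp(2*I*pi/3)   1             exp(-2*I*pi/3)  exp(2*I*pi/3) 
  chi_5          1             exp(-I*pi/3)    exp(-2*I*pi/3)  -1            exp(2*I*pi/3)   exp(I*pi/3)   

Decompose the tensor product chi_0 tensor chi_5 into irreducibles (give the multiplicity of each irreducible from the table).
chi_0 tensor chi_5 = chi_5 (all other irreducibles have multiplicity 0).

Proof sketch: The character of a tensor product is the pointwise product (chi_0 * chi_5)(C) = chi_0(C) * chi_5(C):
  {0}: (1)*(1), {1}: (1)*(exp(-I*pi/3)), {2}: (1)*(exp(-2*I*pi/3)), {3}: (1)*(-1), {4}: (1)*(exp(2*I*pi/3)), {5}: (1)*(exp(I*pi/3))
so (chi_0 * chi_5) takes values
  {0} -> 1, {1} -> exp(-I*pi/3), {2} -> exp(-2*I*pi/3), {3} -> -1, {4} -> exp(2*I*pi/3), {5} -> exp(I*pi/3).
Now take the inner product of this character with each irreducible chi from the table, <chi_0*chi_5, chi> = (1/6) sum_C |C| (chi_0*chi_5)(C) conj(chi(C)):
  <chi_0*chi_5, chi_0> = (1/6)[1*(1)*conj(1) + 1*(exp(-I*pi/3))*conj(1) + 1*(exp(-2*I*pi/3))*conj(1) + 1*(-1)*conj(1) + 1*(exp(2*I*pi/3))*conj(1) + 1*(exp(I*pi/3))*conj(1)]
      = (1/6)[(1) + (exp(-I*pi/3)) + (exp(-2*I*pi/3)) + (-1) + (exp(2*I*pi/3)) + (exp(I*pi/3))] = 0/6 = 0
  <chi_0*chi_5, chi_1> = (1/6)[1*(1)*conj(1) + 1*(exp(-I*pi/3))*conj(exp(I*pi/3)) + 1*(exp(-2*I*pi/3))*conj(exp(2*I*pi/3)) + 1*(-1)*conj(-1) + 1*(exp(2*I*pi/3))*conj(exp(-2*I*pi/3)) + 1*(exp(I*pi/3))*conj(exp(-I*pi/3))]
      = (1/6)[(1) + (exp(-2*I*pi/3)) + (exp(2*I*pi/3)) + (1) + (exp(-2*I*pi/3)) + (exp(2*I*pi/3))] = 0/6 = 0
  <chi_0*chi_5, chi_2> = (1/6)[1*(1)*conj(1) + 1*(exp(-I*pi/3))*conj(exp(2*I*pi/3)) + 1*(exp(-2*I*pi/3))*conj(exp(-2*I*pi/3)) + 1*(-1)*conj(1) + 1*(exp(2*I*pi/3))*conj(exp(2*I*pi/3)) + 1*(exp(I*pi/3))*conj(exp(-2*I*pi/3))]
      = (1/6)[(1) + (-1) + (1) + (-1) + (1) + (-1)] = 0/6 = 0
  <chi_0*chi_5, chi_3> = (1/6)[1*(1)*conj(1) + 1*(exp(-I*pi/3))*conj(-1) + 1*(exp(-2*I*pi/3))*conj(1) + 1*(-1)*conj(-1) + 1*(exp(2*I*pi/3))*conj(1) + 1*(exp(I*pi/3))*conj(-1)]
      = (1/6)[(1) + (-exp(-I*pi/3)) + (exp(-2*I*pi/3)) + (1) + (exp(2*I*pi/3)) + (-exp(I*pi/3))] = 0/6 = 0
  <chi_0*chi_5, chi_4> = (1/6)[1*(1)*conj(1) + 1*(exp(-I*pi/3))*conj(exp(-2*I*pi/3)) + 1*(exp(-2*I*pi/3))*conj(exp(2*I*pi/3)) + 1*(-1)*conj(1) + 1*(exp(2*I*pi/3))*conj(exp(-2*I*pi/3)) + 1*(exp(I*pi/3))*conj(exp(2*I*pi/3))]
      = (1/6)[(1) + (exp(I*pi/3)) + (exp(2*I*pi/3)) + (-1) + (exp(-2*I*pi/3)) + (exp(-I*pi/3))] = 0/6 = 0
  <chi_0*chi_5, chi_5> = (1/6)[1*(1)*conj(1) + 1*(exp(-I*pi/3))*conj(exp(-I*pi/3)) + 1*(exp(-2*I*pi/3))*conj(exp(-2*I*pi/3)) + 1*(-1)*conj(-1) + 1*(exp(2*I*pi/3))*conj(exp(2*I*pi/3)) + 1*(exp(I*pi/3))*conj(exp(I*pi/3))]
      = (1/6)[(1) + (1) + (1) + (1) + (1) + (1)] = 6/6 = 1
(Exp terms are combined using exp(i*s)*conj(exp(i*t)) = exp(i*(s-t)), and sums of them are collapsed using the identity that for every m > 1 the m distinct m-th roots of unity sum to 0, e.g. 1 + exp(2*I*pi/3) + exp(-2*I*pi/3) = 0.)
Hence the multiplicities are chi_5: 1. Dimension check: dim(chi_0)*dim(chi_5) = 1*1 = 1 and sum (mult * dim) = 1*1 = 1.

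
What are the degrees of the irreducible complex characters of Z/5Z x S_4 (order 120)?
Dimensions: 1, 1, 1, 1, 1, 1, 1, 1, 1, 1, 2, 2, 2, 2, 2, 3, 3, 3, 3, 3, 3, 3, 3, 3, 3

Argument: There are 25 irreducibles (= number of conjugacy classes). Their dimensions d_i satisfy sum d_i^2 = |G| = 120: 1 + 1 + 1 + 1 + 1 + 1 + 1 + 1 + 1 + 1 + 4 + 4 + 4 + 4 + 4 + 9 + 9 + 9 + 9 + 9 + 9 + 9 + 9 + 9 + 9 = 120. (For the product with Z/5Z: each of the 5 1-dim characters of Z/5Z tensors with each irrep of S_4, giving 5 copies of each S_4-dimension.)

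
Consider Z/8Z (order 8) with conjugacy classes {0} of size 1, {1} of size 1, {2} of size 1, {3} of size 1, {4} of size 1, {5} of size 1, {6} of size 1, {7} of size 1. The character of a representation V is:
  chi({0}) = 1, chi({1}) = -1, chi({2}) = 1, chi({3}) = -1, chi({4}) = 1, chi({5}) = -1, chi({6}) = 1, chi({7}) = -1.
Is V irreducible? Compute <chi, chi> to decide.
Irreducible: <chi, chi> = 1.

Solution. <chi, chi> = (1/|G|) sum_C |C| * |chi(C)|^2 = (1/8)[1*|1|^2 + 1*|-1|^2 + 1*|1|^2 + 1*|-1|^2 + 1*|1|^2 + 1*|-1|^2 + 1*|1|^2 + 1*|-1|^2]
  = (1/8)[(1) + (1) + (1) + (1) + (1) + (1) + (1) + (1)] = 8/8 = 1.
(Exp terms are combined using exp(i*s)*conj(exp(i*t)) = exp(i*(s-t)), and sums of them are collapsed using the identity that for every m > 1 the m distinct m-th roots of unity sum to 0, e.g. 1 + exp(2*I*pi/3) + exp(-2*I*pi/3) = 0.)
A character is irreducible iff <chi, chi> = 1, so this representation is irreducible.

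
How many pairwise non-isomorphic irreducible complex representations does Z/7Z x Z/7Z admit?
49

Argument: The number of irreducible complex representations of a finite group equals its number of conjugacy classes. Z/7Z x Z/7Z is abelian of order 49, so every element is its own conjugacy class: 49 classes, so Z/7Z x Z/7Z (order 49) has exactly 49 irreducible complex representations.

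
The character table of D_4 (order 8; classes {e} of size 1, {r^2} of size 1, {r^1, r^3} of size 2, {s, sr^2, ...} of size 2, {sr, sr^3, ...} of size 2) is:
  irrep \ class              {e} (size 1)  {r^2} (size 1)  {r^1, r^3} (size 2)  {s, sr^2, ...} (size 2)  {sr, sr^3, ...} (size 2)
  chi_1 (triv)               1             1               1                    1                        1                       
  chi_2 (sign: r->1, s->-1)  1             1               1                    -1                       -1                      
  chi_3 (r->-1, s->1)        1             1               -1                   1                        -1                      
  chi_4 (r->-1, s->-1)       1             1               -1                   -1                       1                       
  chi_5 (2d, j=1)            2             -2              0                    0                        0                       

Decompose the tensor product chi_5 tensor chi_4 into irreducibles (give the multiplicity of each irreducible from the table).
chi_5 tensor chi_4 = chi_5 (all other irreducibles have multiplicity 0).

Why: The character of a tensor product is the pointwise product (chi_5 * chi_4)(C) = chi_5(C) * chi_4(C):
  {e}: (2)*(1), {r^2}: (-2)*(1), {r^1, r^3}: (0)*(-1), {s, sr^2, ...}: (0)*(-1), {sr, sr^3, ...}: (0)*(1)
so (chi_5 * chi_4) takes values
  {e} -> 2, {r^2} -> -2, {r^1, r^3} -> 0, {s, sr^2, ...} -> 0, {sr, sr^3, ...} -> 0.
Now take the inner product of this character with each irreducible chi from the table, <chi_5*chi_4, chi> = (1/8) sum_C |C| (chi_5*chi_4)(C) conj(chi(C)):
  <chi_5*chi_4, chi_1> = (1/8)[1*(2)*conj(1) + 1*(-2)*conj(1) + 2*(0)*conj(1) + 2*(0)*conj(1) + 2*(0)*conj(1)]
      = (1/8)[(2) + (-2) + (0) + (0) + (0)] = 0/8 = 0
  <chi_5*chi_4, chi_2> = (1/8)[1*(2)*conj(1) + 1*(-2)*conj(1) + 2*(0)*conj(1) + 2*(0)*conj(-1) + 2*(0)*conj(-1)]
      = (1/8)[(2) + (-2) + (0) + (0) + (0)] = 0/8 = 0
  <chi_5*chi_4, chi_3> = (1/8)[1*(2)*conj(1) + 1*(-2)*conj(1) + 2*(0)*conj(-1) + 2*(0)*conj(1) + 2*(0)*conj(-1)]
      = (1/8)[(2) + (-2) + (0) + (0) + (0)] = 0/8 = 0
  <chi_5*chi_4, chi_4> = (1/8)[1*(2)*conj(1) + 1*(-2)*conj(1) + 2*(0)*conj(-1) + 2*(0)*conj(-1) + 2*(0)*conj(1)]
      = (1/8)[(2) + (-2) + (0) + (0) + (0)] = 0/8 = 0
  <chi_5*chi_4, chi_5> = (1/8)[1*(2)*conj(2) + 1*(-2)*conj(-2) + 2*(0)*conj(0) + 2*(0)*conj(0) + 2*(0)*conj(0)]
      = (1/8)[(4) + (4) + (0) + (0) + (0)] = 8/8 = 1
Hence the multiplicities are chi_5: 1. Dimension check: dim(chi_5)*dim(chi_4) = 2*1 = 2 and sum (mult * dim) = 1*2 = 2.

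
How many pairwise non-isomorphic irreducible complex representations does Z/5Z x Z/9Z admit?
45

Proof sketch: The number of irreducible complex representations of a finite group equals its number of conjugacy classes. Z/5Z x Z/9Z is abelian of order 45, so every element is its own conjugacy class: 45 classes, so Z/5Z x Z/9Z (order 45) has exactly 45 irreducible complex representations.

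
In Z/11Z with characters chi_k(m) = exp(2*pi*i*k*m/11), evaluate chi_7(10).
chi_7(10) = zeta_11^70 = exp(8*I*pi/11)

Reasoning: chi_7(10) = zeta_11^(7*10) = zeta_11^70. Since zeta_11^11 = 1, this equals zeta_11^4 = exp(2*pi*i*4/11) = exp(8*I*pi/11).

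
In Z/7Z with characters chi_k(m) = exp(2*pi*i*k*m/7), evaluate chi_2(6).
chi_2(6) = zeta_7^12 = exp(-4*I*pi/7)

chi_2(6) = zeta_7^(2*6) = zeta_7^12. Since zeta_7^7 = 1, this equals zeta_7^5 = exp(2*pi*i*5/7) = exp(-4*I*pi/7).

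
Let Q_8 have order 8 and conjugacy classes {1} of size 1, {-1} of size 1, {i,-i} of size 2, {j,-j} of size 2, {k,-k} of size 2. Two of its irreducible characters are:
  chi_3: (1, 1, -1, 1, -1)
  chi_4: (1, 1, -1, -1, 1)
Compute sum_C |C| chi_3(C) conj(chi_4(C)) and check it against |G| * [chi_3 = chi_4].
Sum = 0; so <chi_3, chi_4> = 0 (distinct irreducibles are orthogonal).

Argument: Compute term by term over conjugacy classes (|C| * chi_3(C) * conj(chi_4(C))):
  1*(1)*conj(1) + 1*(1)*conj(1) + 2*(-1)*conj(-1) + 2*(1)*conj(-1) + 2*(-1)*conj(1)
  = (1) + (1) + (2) + (-2) + (-2)
  = 0.
Dividing by |G| = 8 gives 0/8 = 0, matching the row-orthogonality relation <chi_3, chi_4> = [chi_3 = chi_4].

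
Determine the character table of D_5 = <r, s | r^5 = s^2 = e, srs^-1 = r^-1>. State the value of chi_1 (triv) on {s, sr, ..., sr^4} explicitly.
Conjugacy classes: {e} of size 1, {r^1, r^4} of size 2, {r^2, r^3} of size 2, {s, sr, ..., sr^4} of size 5.
Character table:
  irrep \ class              {e} (size 1)  {r^1, r^4} (size 2)  {r^2, r^3} (size 2)  {s, sr, ..., sr^4} (size 5)
  chi_1 (triv)               1             1                    1                    1                          
  chi_2 (sign: r->1, s->-1)  1             1                    1                    -1                         
  chi_3 (2d, j=1)            2             -1/2 + sqrt(5)/2     -sqrt(5)/2 - 1/2     0                          
  chi_4 (2d, j=2)            2             -sqrt(5)/2 - 1/2     -1/2 + sqrt(5)/2     0                          

Spot check: chi_1 (triv) on {s, sr, ..., sr^4} = 1.

Argument: D_5 has order 2*5 = 10 with 4 conjugacy classes, hence 4 irreducibles. Sum of squared dims 1 + 1 + 4 + 4 = 10 = |G|. Linear characters come from the abelianisation; the 2-dimensional irreps have character r^k -> 2*cos(2*pi*j*k/5), reflections -> 0.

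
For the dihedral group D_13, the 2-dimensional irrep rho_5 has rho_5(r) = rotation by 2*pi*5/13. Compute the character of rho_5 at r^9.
chi_{rho_5}(r^9) = 2*cos(2*pi*5*9/13) = -2*cos(pi/13)

Details: rho_5(r^9) is rotation by angle 2*pi*5*9/13, whose trace is 2*cos(2*pi*5*9/13) = -2*cos(pi/13).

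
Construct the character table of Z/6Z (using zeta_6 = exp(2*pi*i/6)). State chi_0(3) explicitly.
Character table of Z/6Z (irreps indexed chi_0,...,chi_5 with chi_k(m) = zeta_6^(k*m), zeta_6 = exp(2*pi*i/6)):
  irrep \ class  {0} (size 1)  {1} (size 1)    {2} (size 1)    {3} (size 1)  {4} (size 1)    {5} (size 1)  
  chi_0          1             1               1               1             1               1             
  chi_1          1             exp(I*pi/3)     exp(2*I*pi/3)   -1            exp(-2*I*pi/3)  exp(-I*pi/3)  
  chi_2          1             exp(2*I*pi/3)   exp(-2*I*pi/3)  1             exp(2*I*pi/3)   exp(-2*I*pi/3)
  chi_3          1             -1              1               -1            1               -1            
  chi_4          1             exp(-2*I*pi/3)  exp(2*I*pi/3)   1             exp(-2*I*pi/3)  exp(2*I*pi/3) 
  chi_5          1             exp(-I*pi/3)    exp(-2*I*pi/3)  -1            exp(2*I*pi/3)   exp(I*pi/3)   

Spot check: chi_0(3) = zeta_6^(0*3) = zeta_6^0 = 1.

Reasoning: Z/6Z is abelian, so all 6 irreducible complex representations are 1-dimensional. They are given by chi_k(m) = zeta_6^(k*m) for k = 0,...,5. Row orthogonality: sum_m chi_k(m) conj(chi_l(m)) = 6 * [k = l].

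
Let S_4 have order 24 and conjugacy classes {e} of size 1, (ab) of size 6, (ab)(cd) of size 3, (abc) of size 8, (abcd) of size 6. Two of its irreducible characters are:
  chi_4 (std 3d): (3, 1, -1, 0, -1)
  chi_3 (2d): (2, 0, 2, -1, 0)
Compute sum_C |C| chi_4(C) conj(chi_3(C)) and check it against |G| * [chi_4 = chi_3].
Sum = 0; so <chi_4, chi_3> = 0 (distinct irreducibles are orthogonal).

Justification: Compute term by term over conjugacy classes (|C| * chi_4(C) * conj(chi_3(C))):
  1*(3)*conj(2) + 6*(1)*conj(0) + 3*(-1)*conj(2) + 8*(0)*conj(-1) + 6*(-1)*conj(0)
  = (6) + (0) + (-6) + (0) + (0)
  = 0.
Dividing by |G| = 24 gives 0/24 = 0, matching the row-orthogonality relation <chi_4, chi_3> = [chi_4 = chi_3].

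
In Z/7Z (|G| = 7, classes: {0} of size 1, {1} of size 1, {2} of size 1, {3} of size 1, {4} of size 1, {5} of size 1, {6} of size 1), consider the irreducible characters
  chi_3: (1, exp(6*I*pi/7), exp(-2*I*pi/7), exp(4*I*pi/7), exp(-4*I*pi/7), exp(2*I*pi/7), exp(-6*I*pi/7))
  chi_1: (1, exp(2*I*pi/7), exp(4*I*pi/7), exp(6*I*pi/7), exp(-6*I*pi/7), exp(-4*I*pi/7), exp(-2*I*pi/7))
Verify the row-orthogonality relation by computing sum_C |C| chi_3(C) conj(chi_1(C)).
Sum = 0; so <chi_3, chi_1> = 0 (distinct irreducibles are orthogonal).

Working: Compute term by term over conjugacy classes (|C| * chi_3(C) * conj(chi_1(C))):
  1*(1)*conj(1) + 1*(exp(6*I*pi/7))*conj(exp(2*I*pi/7)) + 1*(exp(-2*I*pi/7))*conj(exp(4*I*pi/7)) + 1*(exp(4*I*pi/7))*conj(exp(6*I*pi/7)) + 1*(exp(-4*I*pi/7))*conj(exp(-6*I*pi/7)) + 1*(exp(2*I*pi/7))*conj(exp(-4*I*pi/7)) + 1*(exp(-6*I*pi/7))*conj(exp(-2*I*pi/7))
  = (1) + (exp(4*I*pi/7)) + (exp(-6*I*pi/7)) + (exp(-2*I*pi/7)) + (exp(2*I*pi/7)) + (exp(6*I*pi/7)) + (exp(-4*I*pi/7))
  = 0.
(Exp terms are combined using exp(i*s)*conj(exp(i*t)) = exp(i*(s-t)), and sums of them are collapsed using the identity that for every m > 1 the m distinct m-th roots of unity sum to 0, e.g. 1 + exp(2*I*pi/3) + exp(-2*I*pi/3) = 0.)
Dividing by |G| = 7 gives 0/7 = 0, matching the row-orthogonality relation <chi_3, chi_1> = [chi_3 = chi_1].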